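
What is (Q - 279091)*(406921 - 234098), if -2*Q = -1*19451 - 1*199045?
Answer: -29352776789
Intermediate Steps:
Q = 109248 (Q = -(-1*19451 - 1*199045)/2 = -(-19451 - 199045)/2 = -½*(-218496) = 109248)
(Q - 279091)*(406921 - 234098) = (109248 - 279091)*(406921 - 234098) = -169843*172823 = -29352776789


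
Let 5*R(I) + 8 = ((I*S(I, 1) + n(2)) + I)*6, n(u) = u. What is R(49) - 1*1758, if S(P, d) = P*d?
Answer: 5914/5 ≈ 1182.8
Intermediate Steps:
R(I) = ⅘ + 6*I/5 + 6*I²/5 (R(I) = -8/5 + (((I*(I*1) + 2) + I)*6)/5 = -8/5 + (((I*I + 2) + I)*6)/5 = -8/5 + (((I² + 2) + I)*6)/5 = -8/5 + (((2 + I²) + I)*6)/5 = -8/5 + ((2 + I + I²)*6)/5 = -8/5 + (12 + 6*I + 6*I²)/5 = -8/5 + (12/5 + 6*I/5 + 6*I²/5) = ⅘ + 6*I/5 + 6*I²/5)
R(49) - 1*1758 = (⅘ + (6/5)*49 + (6/5)*49²) - 1*1758 = (⅘ + 294/5 + (6/5)*2401) - 1758 = (⅘ + 294/5 + 14406/5) - 1758 = 14704/5 - 1758 = 5914/5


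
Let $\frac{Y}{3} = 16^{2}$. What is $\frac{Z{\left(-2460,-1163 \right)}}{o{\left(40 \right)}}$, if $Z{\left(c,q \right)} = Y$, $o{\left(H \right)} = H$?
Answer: $\frac{96}{5} \approx 19.2$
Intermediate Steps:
$Y = 768$ ($Y = 3 \cdot 16^{2} = 3 \cdot 256 = 768$)
$Z{\left(c,q \right)} = 768$
$\frac{Z{\left(-2460,-1163 \right)}}{o{\left(40 \right)}} = \frac{768}{40} = 768 \cdot \frac{1}{40} = \frac{96}{5}$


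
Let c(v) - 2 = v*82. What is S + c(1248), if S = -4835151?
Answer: -4732813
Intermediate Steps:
c(v) = 2 + 82*v (c(v) = 2 + v*82 = 2 + 82*v)
S + c(1248) = -4835151 + (2 + 82*1248) = -4835151 + (2 + 102336) = -4835151 + 102338 = -4732813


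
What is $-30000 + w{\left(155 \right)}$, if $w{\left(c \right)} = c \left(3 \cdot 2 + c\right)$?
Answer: $-5045$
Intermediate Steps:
$w{\left(c \right)} = c \left(6 + c\right)$
$-30000 + w{\left(155 \right)} = -30000 + 155 \left(6 + 155\right) = -30000 + 155 \cdot 161 = -30000 + 24955 = -5045$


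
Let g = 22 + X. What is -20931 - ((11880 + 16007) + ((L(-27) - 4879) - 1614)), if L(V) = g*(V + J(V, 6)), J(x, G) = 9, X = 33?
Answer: -41335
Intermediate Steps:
g = 55 (g = 22 + 33 = 55)
L(V) = 495 + 55*V (L(V) = 55*(V + 9) = 55*(9 + V) = 495 + 55*V)
-20931 - ((11880 + 16007) + ((L(-27) - 4879) - 1614)) = -20931 - ((11880 + 16007) + (((495 + 55*(-27)) - 4879) - 1614)) = -20931 - (27887 + (((495 - 1485) - 4879) - 1614)) = -20931 - (27887 + ((-990 - 4879) - 1614)) = -20931 - (27887 + (-5869 - 1614)) = -20931 - (27887 - 7483) = -20931 - 1*20404 = -20931 - 20404 = -41335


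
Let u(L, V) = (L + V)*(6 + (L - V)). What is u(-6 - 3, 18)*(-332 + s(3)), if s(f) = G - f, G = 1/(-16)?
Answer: 1013229/16 ≈ 63327.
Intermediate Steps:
u(L, V) = (L + V)*(6 + L - V)
G = -1/16 ≈ -0.062500
s(f) = -1/16 - f
u(-6 - 3, 18)*(-332 + s(3)) = ((-6 - 3)² - 1*18² + 6*(-6 - 3) + 6*18)*(-332 + (-1/16 - 1*3)) = ((-9)² - 1*324 + 6*(-9) + 108)*(-332 + (-1/16 - 3)) = (81 - 324 - 54 + 108)*(-332 - 49/16) = -189*(-5361/16) = 1013229/16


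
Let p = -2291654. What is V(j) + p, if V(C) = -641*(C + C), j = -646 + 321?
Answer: -1875004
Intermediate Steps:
j = -325
V(C) = -1282*C
V(j) + p = -1282*(-325) - 2291654 = 416650 - 2291654 = -1875004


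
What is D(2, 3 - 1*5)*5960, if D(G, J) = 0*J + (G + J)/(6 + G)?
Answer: 0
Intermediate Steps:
D(G, J) = (G + J)/(6 + G) (D(G, J) = 0 + (G + J)/(6 + G) = (G + J)/(6 + G))
D(2, 3 - 1*5)*5960 = ((2 + (3 - 1*5))/(6 + 2))*5960 = ((2 + (3 - 5))/8)*5960 = ((2 - 2)/8)*5960 = ((⅛)*0)*5960 = 0*5960 = 0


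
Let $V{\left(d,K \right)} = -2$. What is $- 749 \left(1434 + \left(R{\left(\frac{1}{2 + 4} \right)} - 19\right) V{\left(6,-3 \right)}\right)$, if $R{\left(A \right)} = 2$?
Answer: $-1099532$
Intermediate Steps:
$- 749 \left(1434 + \left(R{\left(\frac{1}{2 + 4} \right)} - 19\right) V{\left(6,-3 \right)}\right) = - 749 \left(1434 + \left(2 - 19\right) \left(-2\right)\right) = - 749 \left(1434 - -34\right) = - 749 \left(1434 + 34\right) = \left(-749\right) 1468 = -1099532$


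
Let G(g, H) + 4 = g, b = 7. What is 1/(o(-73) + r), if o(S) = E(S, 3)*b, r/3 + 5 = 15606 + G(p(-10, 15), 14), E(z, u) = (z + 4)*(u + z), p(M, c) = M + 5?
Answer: 1/80586 ≈ 1.2409e-5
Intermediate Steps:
p(M, c) = 5 + M
G(g, H) = -4 + g
E(z, u) = (4 + z)*(u + z)
r = 46776 (r = -15 + 3*(15606 + (-4 + (5 - 10))) = -15 + 3*(15606 + (-4 - 5)) = -15 + 3*(15606 - 9) = -15 + 3*15597 = -15 + 46791 = 46776)
o(S) = 84 + 7*S² + 49*S (o(S) = (S² + 4*3 + 4*S + 3*S)*7 = (S² + 12 + 4*S + 3*S)*7 = (12 + S² + 7*S)*7 = 84 + 7*S² + 49*S)
1/(o(-73) + r) = 1/((84 + 7*(-73)² + 49*(-73)) + 46776) = 1/((84 + 7*5329 - 3577) + 46776) = 1/((84 + 37303 - 3577) + 46776) = 1/(33810 + 46776) = 1/80586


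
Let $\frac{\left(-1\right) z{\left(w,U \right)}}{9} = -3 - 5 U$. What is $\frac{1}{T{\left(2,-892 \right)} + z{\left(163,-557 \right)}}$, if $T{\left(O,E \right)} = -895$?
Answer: $- \frac{1}{25933} \approx -3.8561 \cdot 10^{-5}$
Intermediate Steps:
$z{\left(w,U \right)} = 27 + 45 U$ ($z{\left(w,U \right)} = - 9 \left(-3 - 5 U\right) = 27 + 45 U$)
$\frac{1}{T{\left(2,-892 \right)} + z{\left(163,-557 \right)}} = \frac{1}{-895 + \left(27 + 45 \left(-557\right)\right)} = \frac{1}{-895 + \left(27 - 25065\right)} = \frac{1}{-895 - 25038} = \frac{1}{-25933} = - \frac{1}{25933}$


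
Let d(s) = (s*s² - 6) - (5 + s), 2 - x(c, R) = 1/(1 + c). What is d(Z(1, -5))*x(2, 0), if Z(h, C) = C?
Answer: -655/3 ≈ -218.33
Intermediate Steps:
x(c, R) = 2 - 1/(1 + c)
d(s) = -11 + s³ - s (d(s) = (s³ - 6) + (-5 - s) = (-6 + s³) + (-5 - s) = -11 + s³ - s)
d(Z(1, -5))*x(2, 0) = (-11 + (-5)³ - 1*(-5))*((1 + 2*2)/(1 + 2)) = (-11 - 125 + 5)*((1 + 4)/3) = -131*5/3 = -655/3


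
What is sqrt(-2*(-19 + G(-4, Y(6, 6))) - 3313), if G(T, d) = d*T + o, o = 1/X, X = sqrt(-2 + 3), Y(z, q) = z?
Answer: I*sqrt(3229) ≈ 56.824*I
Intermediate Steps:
X = 1 (X = sqrt(1) = 1)
o = 1 (o = 1/1 = 1)
G(T, d) = 1 + T*d (G(T, d) = d*T + 1 = T*d + 1 = 1 + T*d)
sqrt(-2*(-19 + G(-4, Y(6, 6))) - 3313) = sqrt(-2*(-19 + (1 - 4*6)) - 3313) = sqrt(-2*(-19 + (1 - 24)) - 3313) = sqrt(-2*(-19 - 23) - 3313) = sqrt(-2*(-42) - 3313) = sqrt(84 - 3313) = sqrt(-3229) = I*sqrt(3229)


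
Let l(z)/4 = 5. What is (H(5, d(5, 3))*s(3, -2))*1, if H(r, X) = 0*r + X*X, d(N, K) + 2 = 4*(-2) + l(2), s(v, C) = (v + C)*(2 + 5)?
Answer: 700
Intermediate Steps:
s(v, C) = 7*C + 7*v (s(v, C) = (C + v)*7 = 7*C + 7*v)
l(z) = 20 (l(z) = 4*5 = 20)
d(N, K) = 10 (d(N, K) = -2 + (4*(-2) + 20) = -2 + (-8 + 20) = -2 + 12 = 10)
H(r, X) = X**2 (H(r, X) = 0 + X**2 = X**2)
(H(5, d(5, 3))*s(3, -2))*1 = (10**2*(7*(-2) + 7*3))*1 = (100*(-14 + 21))*1 = (100*7)*1 = 700*1 = 700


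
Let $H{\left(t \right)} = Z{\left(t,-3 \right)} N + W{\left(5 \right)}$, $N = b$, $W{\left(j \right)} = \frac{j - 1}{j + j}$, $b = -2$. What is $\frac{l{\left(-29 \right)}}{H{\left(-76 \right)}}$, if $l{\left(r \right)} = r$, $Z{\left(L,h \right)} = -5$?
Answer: $- \frac{145}{52} \approx -2.7885$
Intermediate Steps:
$W{\left(j \right)} = \frac{-1 + j}{2 j}$
$N = -2$
$H{\left(t \right)} = \frac{52}{5}$ ($H{\left(t \right)} = \left(-5\right) \left(-2\right) + \frac{-1 + 5}{2 \cdot 5} = 10 + \frac{1}{2} \cdot \frac{1}{5} \cdot 4 = 10 + \frac{2}{5} = \frac{52}{5}$)
$\frac{l{\left(-29 \right)}}{H{\left(-76 \right)}} = - \frac{29}{\frac{52}{5}} = \left(-29\right) \frac{5}{52} = - \frac{145}{52}$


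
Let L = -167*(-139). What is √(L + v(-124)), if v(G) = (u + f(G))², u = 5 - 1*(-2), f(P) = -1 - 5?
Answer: √23214 ≈ 152.36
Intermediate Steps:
f(P) = -6
u = 7 (u = 5 + 2 = 7)
v(G) = 1 (v(G) = (7 - 6)² = 1² = 1)
L = 23213
√(L + v(-124)) = √(23213 + 1) = √23214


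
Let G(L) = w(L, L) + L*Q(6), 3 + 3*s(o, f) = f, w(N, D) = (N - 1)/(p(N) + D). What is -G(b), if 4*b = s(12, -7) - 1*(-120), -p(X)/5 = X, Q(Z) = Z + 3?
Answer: -183581/700 ≈ -262.26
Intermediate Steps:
Q(Z) = 3 + Z
p(X) = -5*X
w(N, D) = (-1 + N)/(D - 5*N) (w(N, D) = (N - 1)/(-5*N + D) = (-1 + N)/(D - 5*N))
s(o, f) = -1 + f/3
b = 175/6 (b = ((-1 + (1/3)*(-7)) - 1*(-120))/4 = ((-1 - 7/3) + 120)/4 = (-10/3 + 120)/4 = (1/4)*(350/3) = 175/6 ≈ 29.167)
G(L) = 9*L - (-1 + L)/(4*L) (G(L) = (-1 + L)/(L - 5*L) + L*(3 + 6) = (-1 + L)/((-4*L)) + L*9 = (-1/(4*L))*(-1 + L) + 9*L = -(-1 + L)/(4*L) + 9*L = 9*L - (-1 + L)/(4*L))
-G(b) = -(1 - 1*175/6 + 36*(175/6)**2)/(4*175/6) = -6*(1 - 175/6 + 36*(30625/36))/(4*175) = -6*(1 - 175/6 + 30625)/(4*175) = -6*183581/(4*175*6) = -1*183581/700 = -183581/700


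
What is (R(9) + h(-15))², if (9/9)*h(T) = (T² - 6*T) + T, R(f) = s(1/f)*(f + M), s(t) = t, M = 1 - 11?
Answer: 7284601/81 ≈ 89933.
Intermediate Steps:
M = -10
R(f) = (-10 + f)/f (R(f) = (1/f)*(f - 10) = (-10 + f)/f)
h(T) = T² - 5*T (h(T) = (T² - 6*T) + T = T² - 5*T)
(R(9) + h(-15))² = ((-10 + 9)/9 - 15*(-5 - 15))² = ((⅑)*(-1) - 15*(-20))² = (-⅑ + 300)² = (2699/9)² = 7284601/81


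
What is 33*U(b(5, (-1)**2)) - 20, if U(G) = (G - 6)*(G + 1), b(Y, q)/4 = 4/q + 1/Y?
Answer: 158098/25 ≈ 6323.9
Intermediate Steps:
b(Y, q) = 4/Y + 16/q (b(Y, q) = 4*(4/q + 1/Y) = 4*(1/Y + 4/q) = 4/Y + 16/q)
U(G) = (1 + G)*(-6 + G) (U(G) = (-6 + G)*(1 + G) = (1 + G)*(-6 + G))
33*U(b(5, (-1)**2)) - 20 = 33*(-6 + (4/5 + 16/((-1)**2))**2 - 5*(4/5 + 16/((-1)**2))) - 20 = 33*(-6 + (4*(1/5) + 16/1)**2 - 5*(4*(1/5) + 16/1)) - 20 = 33*(-6 + (4/5 + 16*1)**2 - 5*(4/5 + 16*1)) - 20 = 33*(-6 + (4/5 + 16)**2 - 5*(4/5 + 16)) - 20 = 33*(-6 + (84/5)**2 - 5*84/5) - 20 = 33*(-6 + 7056/25 - 84) - 20 = 33*(4806/25) - 20 = 158598/25 - 20 = 158098/25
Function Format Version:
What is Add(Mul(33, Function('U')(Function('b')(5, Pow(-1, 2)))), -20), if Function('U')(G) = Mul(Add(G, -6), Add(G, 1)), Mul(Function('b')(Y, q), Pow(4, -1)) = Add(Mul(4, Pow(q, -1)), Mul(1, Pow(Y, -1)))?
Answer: Rational(158098, 25) ≈ 6323.9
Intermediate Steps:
Function('b')(Y, q) = Add(Mul(4, Pow(Y, -1)), Mul(16, Pow(q, -1))) (Function('b')(Y, q) = Mul(4, Add(Mul(4, Pow(q, -1)), Mul(1, Pow(Y, -1)))) = Mul(4, Add(Mul(4, Pow(q, -1)), Pow(Y, -1))) = Mul(4, Add(Pow(Y, -1), Mul(4, Pow(q, -1)))) = Add(Mul(4, Pow(Y, -1)), Mul(16, Pow(q, -1))))
Function('U')(G) = Mul(Add(1, G), Add(-6, G)) (Function('U')(G) = Mul(Add(-6, G), Add(1, G)) = Mul(Add(1, G), Add(-6, G)))
Add(Mul(33, Function('U')(Function('b')(5, Pow(-1, 2)))), -20) = Add(Mul(33, Add(-6, Pow(Add(Mul(4, Pow(5, -1)), Mul(16, Pow(Pow(-1, 2), -1))), 2), Mul(-5, Add(Mul(4, Pow(5, -1)), Mul(16, Pow(Pow(-1, 2), -1)))))), -20) = Add(Mul(33, Add(-6, Pow(Add(Mul(4, Rational(1, 5)), Mul(16, Pow(1, -1))), 2), Mul(-5, Add(Mul(4, Rational(1, 5)), Mul(16, Pow(1, -1)))))), -20) = Add(Mul(33, Add(-6, Pow(Add(Rational(4, 5), Mul(16, 1)), 2), Mul(-5, Add(Rational(4, 5), Mul(16, 1))))), -20) = Add(Mul(33, Add(-6, Pow(Add(Rational(4, 5), 16), 2), Mul(-5, Add(Rational(4, 5), 16)))), -20) = Add(Mul(33, Add(-6, Pow(Rational(84, 5), 2), Mul(-5, Rational(84, 5)))), -20) = Add(Mul(33, Add(-6, Rational(7056, 25), -84)), -20) = Add(Mul(33, Rational(4806, 25)), -20) = Add(Rational(158598, 25), -20) = Rational(158098, 25)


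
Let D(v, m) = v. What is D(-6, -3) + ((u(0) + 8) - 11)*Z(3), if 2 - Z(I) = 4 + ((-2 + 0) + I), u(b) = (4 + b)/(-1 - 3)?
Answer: 6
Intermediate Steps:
u(b) = -1 - b/4 (u(b) = (4 + b)/(-4) = (4 + b)*(-1/4) = -1 - b/4)
Z(I) = -I (Z(I) = 2 - (4 + ((-2 + 0) + I)) = 2 - (4 + (-2 + I)) = 2 - (2 + I) = 2 + (-2 - I) = -I)
D(-6, -3) + ((u(0) + 8) - 11)*Z(3) = -6 + (((-1 - 1/4*0) + 8) - 11)*(-1*3) = -6 + (((-1 + 0) + 8) - 11)*(-3) = -6 + ((-1 + 8) - 11)*(-3) = -6 + (7 - 11)*(-3) = -6 - 4*(-3) = -6 + 12 = 6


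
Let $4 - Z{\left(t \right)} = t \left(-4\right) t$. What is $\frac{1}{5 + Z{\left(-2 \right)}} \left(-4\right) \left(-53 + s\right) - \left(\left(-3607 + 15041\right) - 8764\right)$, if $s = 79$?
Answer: $- \frac{66854}{25} \approx -2674.2$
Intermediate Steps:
$Z{\left(t \right)} = 4 + 4 t^{2}$ ($Z{\left(t \right)} = 4 - t \left(-4\right) t = 4 - - 4 t t = 4 - - 4 t^{2} = 4 + 4 t^{2}$)
$\frac{1}{5 + Z{\left(-2 \right)}} \left(-4\right) \left(-53 + s\right) - \left(\left(-3607 + 15041\right) - 8764\right) = \frac{1}{5 + \left(4 + 4 \left(-2\right)^{2}\right)} \left(-4\right) \left(-53 + 79\right) - \left(\left(-3607 + 15041\right) - 8764\right) = \frac{1}{5 + \left(4 + 4 \cdot 4\right)} \left(-4\right) 26 - \left(11434 - 8764\right) = \frac{1}{5 + \left(4 + 16\right)} \left(-4\right) 26 - 2670 = \frac{1}{5 + 20} \left(-4\right) 26 - 2670 = \frac{1}{25} \left(-4\right) 26 - 2670 = \left(- \frac{4}{25}\right) 26 - 2670 = - \frac{104}{25} - 2670 = - \frac{66854}{25}$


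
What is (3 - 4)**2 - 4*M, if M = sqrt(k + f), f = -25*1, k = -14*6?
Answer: 1 - 4*I*sqrt(109) ≈ 1.0 - 41.761*I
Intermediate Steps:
k = -84
f = -25
M = I*sqrt(109) (M = sqrt(-84 - 25) = sqrt(-109) = I*sqrt(109) ≈ 10.44*I)
(3 - 4)**2 - 4*M = (3 - 4)**2 - 4*I*sqrt(109) = (-1)**2 - 4*I*sqrt(109) = 1 - 4*I*sqrt(109)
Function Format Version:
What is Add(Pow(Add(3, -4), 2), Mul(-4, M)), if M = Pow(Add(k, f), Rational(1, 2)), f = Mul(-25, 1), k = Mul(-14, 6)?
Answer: Add(1, Mul(-4, I, Pow(109, Rational(1, 2)))) ≈ Add(1.0000, Mul(-41.761, I))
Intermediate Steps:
k = -84
f = -25
M = Mul(I, Pow(109, Rational(1, 2))) (M = Pow(Add(-84, -25), Rational(1, 2)) = Pow(-109, Rational(1, 2)) = Mul(I, Pow(109, Rational(1, 2))) ≈ Mul(10.440, I))
Add(Pow(Add(3, -4), 2), Mul(-4, M)) = Add(Pow(Add(3, -4), 2), Mul(-4, Mul(I, Pow(109, Rational(1, 2))))) = Add(Pow(-1, 2), Mul(-4, I, Pow(109, Rational(1, 2)))) = Add(1, Mul(-4, I, Pow(109, Rational(1, 2))))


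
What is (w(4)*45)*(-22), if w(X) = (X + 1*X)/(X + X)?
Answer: -990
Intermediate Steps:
w(X) = 1 (w(X) = (X + X)/((2*X)) = (2*X)*(1/(2*X)) = 1)
(w(4)*45)*(-22) = (1*45)*(-22) = 45*(-22) = -990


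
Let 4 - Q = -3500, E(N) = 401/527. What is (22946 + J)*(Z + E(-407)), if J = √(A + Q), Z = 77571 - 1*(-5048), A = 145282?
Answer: 999082928844/527 + 43540614*√148786/527 ≈ 1.9277e+9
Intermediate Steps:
E(N) = 401/527 (E(N) = 401*(1/527) = 401/527)
Q = 3504 (Q = 4 - 1*(-3500) = 4 + 3500 = 3504)
Z = 82619 (Z = 77571 + 5048 = 82619)
J = √148786 (J = √(145282 + 3504) = √148786 ≈ 385.73)
(22946 + J)*(Z + E(-407)) = (22946 + √148786)*(82619 + 401/527) = (22946 + √148786)*(43540614/527) = 999082928844/527 + 43540614*√148786/527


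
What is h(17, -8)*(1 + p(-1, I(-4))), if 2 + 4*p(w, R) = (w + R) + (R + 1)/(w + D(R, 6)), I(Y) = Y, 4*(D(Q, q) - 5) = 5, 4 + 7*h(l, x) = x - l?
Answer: 725/196 ≈ 3.6990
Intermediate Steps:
h(l, x) = -4/7 - l/7 + x/7 (h(l, x) = -4/7 + (x - l)/7 = -4/7 + (-l/7 + x/7) = -4/7 - l/7 + x/7)
D(Q, q) = 25/4 (D(Q, q) = 5 + (¼)*5 = 5 + 5/4 = 25/4)
p(w, R) = -½ + R/4 + w/4 + (1 + R)/(4*(25/4 + w)) (p(w, R) = -½ + ((w + R) + (R + 1)/(w + 25/4))/4 = -½ + ((R + w) + (1 + R)/(25/4 + w))/4 = -½ + (R + w + (1 + R)/(25/4 + w))/4 = -½ + (R/4 + w/4 + (1 + R)/(4*(25/4 + w))) = -½ + R/4 + w/4 + (1 + R)/(4*(25/4 + w)))
h(17, -8)*(1 + p(-1, I(-4))) = (-4/7 - ⅐*17 + (⅐)*(-8))*(1 + (-46 + 4*(-1)² + 17*(-1) + 29*(-4) + 4*(-4)*(-1))/(4*(25 + 4*(-1)))) = (-4/7 - 17/7 - 8/7)*(1 + (-46 + 4*1 - 17 - 116 + 16)/(4*(25 - 4))) = -29*(1 + (¼)*(-46 + 4 - 17 - 116 + 16)/21)/7 = -29*(1 + (¼)*(1/21)*(-159))/7 = -29*(1 - 53/28)/7 = -29/7*(-25/28) = 725/196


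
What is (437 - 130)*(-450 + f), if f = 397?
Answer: -16271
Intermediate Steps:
(437 - 130)*(-450 + f) = (437 - 130)*(-450 + 397) = 307*(-53) = -16271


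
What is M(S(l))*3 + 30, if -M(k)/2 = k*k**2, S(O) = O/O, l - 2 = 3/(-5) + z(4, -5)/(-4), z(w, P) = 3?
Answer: 24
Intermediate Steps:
l = 13/20 (l = 2 + (3/(-5) + 3/(-4)) = 2 + (3*(-1/5) + 3*(-1/4)) = 2 + (-3/5 - 3/4) = 2 - 27/20 = 13/20 ≈ 0.65000)
S(O) = 1
M(k) = -2*k**3 (M(k) = -2*k*k**2 = -2*k**3)
M(S(l))*3 + 30 = -2*1**3*3 + 30 = -2*1*3 + 30 = -2*3 + 30 = -6 + 30 = 24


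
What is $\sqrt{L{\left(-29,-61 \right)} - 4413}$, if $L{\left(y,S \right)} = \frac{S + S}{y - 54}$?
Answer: $\frac{i \sqrt{30391031}}{83} \approx 66.419 i$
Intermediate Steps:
$L{\left(y,S \right)} = \frac{2 S}{-54 + y}$
$\sqrt{L{\left(-29,-61 \right)} - 4413} = \sqrt{2 \left(-61\right) \frac{1}{-54 - 29} - 4413} = \sqrt{2 \left(-61\right) \frac{1}{-83} - 4413} = \sqrt{2 \left(-61\right) \left(- \frac{1}{83}\right) - 4413} = \sqrt{\frac{122}{83} - 4413} = \sqrt{- \frac{366157}{83}} = \frac{i \sqrt{30391031}}{83}$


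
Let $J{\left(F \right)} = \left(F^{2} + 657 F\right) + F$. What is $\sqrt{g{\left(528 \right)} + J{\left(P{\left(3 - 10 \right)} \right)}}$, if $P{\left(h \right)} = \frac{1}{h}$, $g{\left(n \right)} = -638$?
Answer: $\frac{i \sqrt{35867}}{7} \approx 27.055 i$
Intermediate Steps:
$J{\left(F \right)} = F^{2} + 658 F$
$\sqrt{g{\left(528 \right)} + J{\left(P{\left(3 - 10 \right)} \right)}} = \sqrt{-638 + \frac{658 + \frac{1}{3 - 10}}{3 - 10}} = \sqrt{-638 + \frac{658 + \frac{1}{-7}}{-7}} = \sqrt{-638 - \frac{658 - \frac{1}{7}}{7}} = \sqrt{-638 - \frac{4605}{49}} = \sqrt{- \frac{35867}{49}} = \frac{i \sqrt{35867}}{7}$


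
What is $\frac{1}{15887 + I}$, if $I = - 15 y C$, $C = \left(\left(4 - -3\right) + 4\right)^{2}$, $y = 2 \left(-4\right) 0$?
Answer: $\frac{1}{15887} \approx 6.2945 \cdot 10^{-5}$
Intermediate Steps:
$y = 0$ ($y = \left(-8\right) 0 = 0$)
$C = 121$ ($C = \left(\left(4 + 3\right) + 4\right)^{2} = \left(7 + 4\right)^{2} = 11^{2} = 121$)
$I = 0$ ($I = \left(-15\right) 0 \cdot 121 = 0 \cdot 121 = 0$)
$\frac{1}{15887 + I} = \frac{1}{15887 + 0} = \frac{1}{15887}$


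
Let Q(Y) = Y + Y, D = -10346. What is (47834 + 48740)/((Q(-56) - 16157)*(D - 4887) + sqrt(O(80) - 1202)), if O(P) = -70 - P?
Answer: 23933516930598/61417566180509681 - 2510924*I*sqrt(2)/61417566180509681 ≈ 0.00038969 - 5.7817e-11*I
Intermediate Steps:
Q(Y) = 2*Y
(47834 + 48740)/((Q(-56) - 16157)*(D - 4887) + sqrt(O(80) - 1202)) = (47834 + 48740)/((2*(-56) - 16157)*(-10346 - 4887) + sqrt((-70 - 1*80) - 1202)) = 96574/((-112 - 16157)*(-15233) + sqrt((-70 - 80) - 1202)) = 96574/(-16269*(-15233) + sqrt(-150 - 1202)) = 96574/(247825677 + sqrt(-1352)) = 96574/(247825677 + 26*I*sqrt(2))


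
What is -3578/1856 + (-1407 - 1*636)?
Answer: -1897693/928 ≈ -2044.9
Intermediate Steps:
-3578/1856 + (-1407 - 1*636) = -3578*1/1856 + (-1407 - 636) = -1789/928 - 2043 = -1897693/928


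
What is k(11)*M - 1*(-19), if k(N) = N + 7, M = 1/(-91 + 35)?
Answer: 523/28 ≈ 18.679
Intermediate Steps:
M = -1/56 (M = 1/(-56) = -1/56 ≈ -0.017857)
k(N) = 7 + N
k(11)*M - 1*(-19) = (7 + 11)*(-1/56) - 1*(-19) = 18*(-1/56) + 19 = -9/28 + 19 = 523/28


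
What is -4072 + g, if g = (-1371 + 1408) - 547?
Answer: -4582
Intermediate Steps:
g = -510 (g = 37 - 547 = -510)
-4072 + g = -4072 - 510 = -4582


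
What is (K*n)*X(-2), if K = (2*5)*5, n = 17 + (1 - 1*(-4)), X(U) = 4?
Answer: 4400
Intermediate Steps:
n = 22 (n = 17 + (1 + 4) = 17 + 5 = 22)
K = 50 (K = 10*5 = 50)
(K*n)*X(-2) = (50*22)*4 = 1100*4 = 4400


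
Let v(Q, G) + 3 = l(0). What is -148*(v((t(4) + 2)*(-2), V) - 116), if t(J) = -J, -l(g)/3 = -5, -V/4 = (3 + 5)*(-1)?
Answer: 15392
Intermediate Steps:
V = 32 (V = -4*(3 + 5)*(-1) = -32*(-1) = -4*(-8) = 32)
l(g) = 15 (l(g) = -3*(-5) = 15)
v(Q, G) = 12 (v(Q, G) = -3 + 15 = 12)
-148*(v((t(4) + 2)*(-2), V) - 116) = -148*(12 - 116) = -148*(-104) = 15392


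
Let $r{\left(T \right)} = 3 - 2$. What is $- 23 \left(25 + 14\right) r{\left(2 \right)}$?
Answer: $-897$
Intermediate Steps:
$r{\left(T \right)} = 1$
$- 23 \left(25 + 14\right) r{\left(2 \right)} = - 23 \left(25 + 14\right) 1 = - 23 \cdot 39 \cdot 1 = \left(-23\right) 39 = -897$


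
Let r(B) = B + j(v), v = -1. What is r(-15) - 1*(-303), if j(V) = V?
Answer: 287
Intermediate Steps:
r(B) = -1 + B (r(B) = B - 1 = -1 + B)
r(-15) - 1*(-303) = (-1 - 15) - 1*(-303) = -16 + 303 = 287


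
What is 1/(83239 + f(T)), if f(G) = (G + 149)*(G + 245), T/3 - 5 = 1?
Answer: 1/127160 ≈ 7.8641e-6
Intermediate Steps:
T = 18 (T = 15 + 3*1 = 15 + 3 = 18)
f(G) = (149 + G)*(245 + G)
1/(83239 + f(T)) = 1/(83239 + (36505 + 18² + 394*18)) = 1/(83239 + (36505 + 324 + 7092)) = 1/(83239 + 43921) = 1/127160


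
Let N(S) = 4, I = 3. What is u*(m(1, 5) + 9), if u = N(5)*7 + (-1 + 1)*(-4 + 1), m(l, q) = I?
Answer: 336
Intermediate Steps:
m(l, q) = 3
u = 28 (u = 4*7 + (-1 + 1)*(-4 + 1) = 28 + 0*(-3) = 28 + 0 = 28)
u*(m(1, 5) + 9) = 28*(3 + 9) = 28*12 = 336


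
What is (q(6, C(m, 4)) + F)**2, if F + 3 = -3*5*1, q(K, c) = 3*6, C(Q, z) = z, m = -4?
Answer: 0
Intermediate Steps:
q(K, c) = 18
F = -18 (F = -3 - 3*5*1 = -3 - 15*1 = -3 - 15 = -18)
(q(6, C(m, 4)) + F)**2 = (18 - 18)**2 = 0**2 = 0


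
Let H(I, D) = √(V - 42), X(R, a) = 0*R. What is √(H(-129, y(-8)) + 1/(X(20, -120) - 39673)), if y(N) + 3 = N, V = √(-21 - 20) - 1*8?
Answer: √(-39673 + 1573946929*√(-50 + I*√41))/39673 ≈ 1.9432 + 1.8232*I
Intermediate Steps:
X(R, a) = 0
V = -8 + I*√41 (V = √(-41) - 8 = I*√41 - 8 = -8 + I*√41 ≈ -8.0 + 6.4031*I)
y(N) = -3 + N
H(I, D) = √(-50 + I*√41) (H(I, D) = √((-8 + I*√41) - 42) = √(-50 + I*√41))
√(H(-129, y(-8)) + 1/(X(20, -120) - 39673)) = √(√(-50 + I*√41) + 1/(0 - 39673)) = √(√(-50 + I*√41) + 1/(-39673)) = √(√(-50 + I*√41) - 1/39673) = √(-1/39673 + √(-50 + I*√41))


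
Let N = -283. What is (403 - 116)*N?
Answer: -81221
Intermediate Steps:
(403 - 116)*N = (403 - 116)*(-283) = 287*(-283) = -81221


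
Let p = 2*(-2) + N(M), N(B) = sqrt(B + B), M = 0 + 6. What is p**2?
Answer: 28 - 16*sqrt(3) ≈ 0.28719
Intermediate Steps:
M = 6
N(B) = sqrt(2)*sqrt(B) (N(B) = sqrt(2*B) = sqrt(2)*sqrt(B))
p = -4 + 2*sqrt(3) (p = 2*(-2) + sqrt(2)*sqrt(6) = -4 + 2*sqrt(3) ≈ -0.53590)
p**2 = (-4 + 2*sqrt(3))**2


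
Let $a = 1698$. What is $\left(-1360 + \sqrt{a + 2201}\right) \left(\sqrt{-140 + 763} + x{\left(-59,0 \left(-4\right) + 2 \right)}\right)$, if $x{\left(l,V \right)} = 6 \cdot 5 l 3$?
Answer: $\left(1360 - \sqrt{3899}\right) \left(5310 - \sqrt{623}\right) \approx 6.8576 \cdot 10^{6}$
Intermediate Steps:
$x{\left(l,V \right)} = 90 l$ ($x{\left(l,V \right)} = 30 l 3 = 90 l$)
$\left(-1360 + \sqrt{a + 2201}\right) \left(\sqrt{-140 + 763} + x{\left(-59,0 \left(-4\right) + 2 \right)}\right) = \left(-1360 + \sqrt{1698 + 2201}\right) \left(\sqrt{-140 + 763} + 90 \left(-59\right)\right) = \left(-1360 + \sqrt{3899}\right) \left(\sqrt{623} - 5310\right) = \left(-1360 + \sqrt{3899}\right) \left(-5310 + \sqrt{623}\right) = \left(-5310 + \sqrt{623}\right) \left(-1360 + \sqrt{3899}\right)$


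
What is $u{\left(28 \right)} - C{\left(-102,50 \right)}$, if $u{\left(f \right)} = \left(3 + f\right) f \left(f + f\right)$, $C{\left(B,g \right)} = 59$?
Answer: $48549$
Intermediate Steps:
$u{\left(f \right)} = 2 f^{2} \left(3 + f\right)$ ($u{\left(f \right)} = \left(3 + f\right) f 2 f = \left(3 + f\right) 2 f^{2} = 2 f^{2} \left(3 + f\right)$)
$u{\left(28 \right)} - C{\left(-102,50 \right)} = 2 \cdot 28^{2} \left(3 + 28\right) - 59 = 2 \cdot 784 \cdot 31 - 59 = 48608 - 59 = 48549$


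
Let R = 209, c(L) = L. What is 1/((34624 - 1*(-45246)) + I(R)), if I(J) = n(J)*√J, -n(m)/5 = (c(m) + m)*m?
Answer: -7987/3987144278800 - 43681*√209/3987144278800 ≈ -1.6038e-7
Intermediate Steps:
n(m) = -10*m² (n(m) = -5*(m + m)*m = -5*2*m*m = -10*m²)
I(J) = -10*J^(5/2) (I(J) = (-10*J²)*√J = -10*J^(5/2))
1/((34624 - 1*(-45246)) + I(R)) = 1/((34624 - 1*(-45246)) - 436810*√209) = 1/((34624 + 45246) - 436810*√209) = 1/(79870 - 436810*√209)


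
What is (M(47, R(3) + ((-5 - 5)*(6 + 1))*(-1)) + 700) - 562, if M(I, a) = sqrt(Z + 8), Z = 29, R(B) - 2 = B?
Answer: 138 + sqrt(37) ≈ 144.08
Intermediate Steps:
R(B) = 2 + B
M(I, a) = sqrt(37) (M(I, a) = sqrt(29 + 8) = sqrt(37))
(M(47, R(3) + ((-5 - 5)*(6 + 1))*(-1)) + 700) - 562 = (sqrt(37) + 700) - 562 = (700 + sqrt(37)) - 562 = 138 + sqrt(37)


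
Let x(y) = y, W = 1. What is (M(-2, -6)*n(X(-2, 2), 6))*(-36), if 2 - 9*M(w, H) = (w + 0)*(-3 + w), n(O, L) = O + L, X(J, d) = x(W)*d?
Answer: 256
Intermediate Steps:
X(J, d) = d (X(J, d) = 1*d = d)
n(O, L) = L + O
M(w, H) = 2/9 - w*(-3 + w)/9 (M(w, H) = 2/9 - (w + 0)*(-3 + w)/9 = 2/9 - w*(-3 + w)/9)
(M(-2, -6)*n(X(-2, 2), 6))*(-36) = ((2/9 - ⅑*(-2)² + (⅓)*(-2))*(6 + 2))*(-36) = ((2/9 - ⅑*4 - ⅔)*8)*(-36) = ((2/9 - 4/9 - ⅔)*8)*(-36) = -8/9*8*(-36) = -64/9*(-36) = 256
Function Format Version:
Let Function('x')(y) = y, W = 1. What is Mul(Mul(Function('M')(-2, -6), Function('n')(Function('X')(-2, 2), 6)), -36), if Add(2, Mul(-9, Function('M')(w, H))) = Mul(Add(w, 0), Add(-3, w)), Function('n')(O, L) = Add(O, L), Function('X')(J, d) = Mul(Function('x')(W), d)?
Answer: 256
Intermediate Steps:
Function('X')(J, d) = d (Function('X')(J, d) = Mul(1, d) = d)
Function('n')(O, L) = Add(L, O)
Function('M')(w, H) = Add(Rational(2, 9), Mul(Rational(-1, 9), w, Add(-3, w))) (Function('M')(w, H) = Add(Rational(2, 9), Mul(Rational(-1, 9), Mul(Add(w, 0), Add(-3, w)))) = Add(Rational(2, 9), Mul(Rational(-1, 9), Mul(w, Add(-3, w)))) = Add(Rational(2, 9), Mul(Rational(-1, 9), w, Add(-3, w))))
Mul(Mul(Function('M')(-2, -6), Function('n')(Function('X')(-2, 2), 6)), -36) = Mul(Mul(Add(Rational(2, 9), Mul(Rational(-1, 9), Pow(-2, 2)), Mul(Rational(1, 3), -2)), Add(6, 2)), -36) = Mul(Mul(Add(Rational(2, 9), Mul(Rational(-1, 9), 4), Rational(-2, 3)), 8), -36) = Mul(Mul(Add(Rational(2, 9), Rational(-4, 9), Rational(-2, 3)), 8), -36) = Mul(Mul(Rational(-8, 9), 8), -36) = Mul(Rational(-64, 9), -36) = 256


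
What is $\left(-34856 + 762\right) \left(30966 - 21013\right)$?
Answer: $-339337582$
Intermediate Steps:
$\left(-34856 + 762\right) \left(30966 - 21013\right) = \left(-34094\right) 9953 = -339337582$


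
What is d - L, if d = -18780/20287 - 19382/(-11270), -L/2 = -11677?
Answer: -2669674163713/114317245 ≈ -23353.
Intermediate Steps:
L = 23354 (L = -2*(-11677) = 23354)
d = 90776017/114317245 (d = -18780*1/20287 - 19382*(-1/11270) = -18780/20287 + 9691/5635 = 90776017/114317245 ≈ 0.79407)
d - L = 90776017/114317245 - 1*23354 = 90776017/114317245 - 23354 = -2669674163713/114317245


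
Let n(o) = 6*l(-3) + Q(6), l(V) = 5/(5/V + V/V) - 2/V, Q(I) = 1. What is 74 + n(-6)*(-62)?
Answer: 2554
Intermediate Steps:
l(V) = -2/V + 5/(1 + 5/V) (l(V) = 5/(5/V + 1) - 2/V = 5/(1 + 5/V) - 2/V = -2/V + 5/(1 + 5/V))
n(o) = -40 (n(o) = 6*((-10 - 2*(-3) + 5*(-3)²)/((-3)*(5 - 3))) + 1 = 6*(-⅓*(-10 + 6 + 5*9)/2) + 1 = 6*(-⅓*½*(-10 + 6 + 45)) + 1 = 6*(-⅓*½*41) + 1 = 6*(-41/6) + 1 = -41 + 1 = -40)
74 + n(-6)*(-62) = 74 - 40*(-62) = 74 + 2480 = 2554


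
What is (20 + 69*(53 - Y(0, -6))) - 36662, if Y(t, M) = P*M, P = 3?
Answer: -31743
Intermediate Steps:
Y(t, M) = 3*M
(20 + 69*(53 - Y(0, -6))) - 36662 = (20 + 69*(53 - 3*(-6))) - 36662 = (20 + 69*(53 - 1*(-18))) - 36662 = (20 + 69*(53 + 18)) - 36662 = (20 + 69*71) - 36662 = (20 + 4899) - 36662 = 4919 - 36662 = -31743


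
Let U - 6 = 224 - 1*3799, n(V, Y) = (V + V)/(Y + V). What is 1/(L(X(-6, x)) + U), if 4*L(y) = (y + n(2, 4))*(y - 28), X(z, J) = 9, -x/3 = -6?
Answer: -12/43379 ≈ -0.00027663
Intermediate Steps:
x = 18 (x = -3*(-6) = 18)
n(V, Y) = 2*V/(V + Y) (n(V, Y) = (2*V)/(V + Y) = 2*V/(V + Y))
L(y) = (-28 + y)*(⅔ + y)/4 (L(y) = ((y + 2*2/(2 + 4))*(y - 28))/4 = ((y + 2*2/6)*(-28 + y))/4 = ((y + 2*2*(⅙))*(-28 + y))/4 = ((y + ⅔)*(-28 + y))/4 = ((⅔ + y)*(-28 + y))/4 = ((-28 + y)*(⅔ + y))/4 = (-28 + y)*(⅔ + y)/4)
U = -3569 (U = 6 + (224 - 1*3799) = 6 + (224 - 3799) = 6 - 3575 = -3569)
1/(L(X(-6, x)) + U) = 1/((-14/3 - 41/6*9 + (¼)*9²) - 3569) = 1/((-14/3 - 123/2 + (¼)*81) - 3569) = 1/((-14/3 - 123/2 + 81/4) - 3569) = 1/(-551/12 - 3569) = 1/(-43379/12) = -12/43379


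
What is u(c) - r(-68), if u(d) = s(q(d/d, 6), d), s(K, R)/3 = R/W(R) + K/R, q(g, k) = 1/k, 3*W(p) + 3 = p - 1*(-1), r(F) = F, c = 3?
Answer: 571/6 ≈ 95.167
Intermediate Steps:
W(p) = -⅔ + p/3 (W(p) = -1 + (p - 1*(-1))/3 = -1 + (p + 1)/3 = -1 + (1 + p)/3 = -1 + (⅓ + p/3) = -⅔ + p/3)
s(K, R) = 3*K/R + 3*R/(-⅔ + R/3) (s(K, R) = 3*(R/(-⅔ + R/3) + K/R) = 3*(K/R + R/(-⅔ + R/3)) = 3*K/R + 3*R/(-⅔ + R/3))
u(d) = 3*(-⅓ + 3*d² + d/6)/(d*(-2 + d)) (u(d) = 3*(3*d² + (-2 + d)/6)/(d*(-2 + d)) = 3*(3*d² + (-⅓ + d/6))/(d*(-2 + d)) = 3*(-⅓ + 3*d² + d/6)/(d*(-2 + d)))
u(c) - r(-68) = (½)*(-2 + 3 + 18*3²)/(3*(-2 + 3)) - 1*(-68) = (½)*(⅓)*(-2 + 3 + 18*9)/1 + 68 = (½)*(⅓)*1*(-2 + 3 + 162) + 68 = (½)*(⅓)*1*163 + 68 = 163/6 + 68 = 571/6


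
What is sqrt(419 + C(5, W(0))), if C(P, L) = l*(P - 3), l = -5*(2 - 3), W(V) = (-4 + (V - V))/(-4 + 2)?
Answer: sqrt(429) ≈ 20.712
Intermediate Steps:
W(V) = 2 (W(V) = (-4 + 0)/(-2) = -4*(-1/2) = 2)
l = 5 (l = -5*(-1) = 5)
C(P, L) = -15 + 5*P (C(P, L) = 5*(P - 3) = 5*(-3 + P) = -15 + 5*P)
sqrt(419 + C(5, W(0))) = sqrt(419 + (-15 + 5*5)) = sqrt(419 + (-15 + 25)) = sqrt(419 + 10) = sqrt(429)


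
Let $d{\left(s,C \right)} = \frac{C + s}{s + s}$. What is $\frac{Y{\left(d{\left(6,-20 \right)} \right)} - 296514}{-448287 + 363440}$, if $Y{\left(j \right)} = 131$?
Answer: $\frac{296383}{84847} \approx 3.4931$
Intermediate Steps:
$d{\left(s,C \right)} = \frac{C + s}{2 s}$
$\frac{Y{\left(d{\left(6,-20 \right)} \right)} - 296514}{-448287 + 363440} = \frac{131 - 296514}{-448287 + 363440} = - \frac{296383}{-84847} = \left(-296383\right) \left(- \frac{1}{84847}\right) = \frac{296383}{84847}$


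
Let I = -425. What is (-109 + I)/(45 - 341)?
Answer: 267/148 ≈ 1.8041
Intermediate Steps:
(-109 + I)/(45 - 341) = (-109 - 425)/(45 - 341) = -534/(-296) = -534*(-1/296) = 267/148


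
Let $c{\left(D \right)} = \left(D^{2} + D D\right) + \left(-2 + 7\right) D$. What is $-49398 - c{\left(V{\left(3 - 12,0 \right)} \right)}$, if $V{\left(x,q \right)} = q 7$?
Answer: $-49398$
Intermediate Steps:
$V{\left(x,q \right)} = 7 q$
$c{\left(D \right)} = 2 D^{2} + 5 D$ ($c{\left(D \right)} = \left(D^{2} + D^{2}\right) + 5 D = 2 D^{2} + 5 D$)
$-49398 - c{\left(V{\left(3 - 12,0 \right)} \right)} = -49398 - 7 \cdot 0 \left(5 + 2 \cdot 7 \cdot 0\right) = -49398 - 0 \left(5 + 2 \cdot 0\right) = -49398 - 0 \left(5 + 0\right) = -49398 - 0 \cdot 5 = -49398 - 0 = -49398 + 0 = -49398$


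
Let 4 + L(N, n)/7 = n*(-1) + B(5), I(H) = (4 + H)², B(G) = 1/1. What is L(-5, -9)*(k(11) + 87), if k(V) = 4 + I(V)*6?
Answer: 60522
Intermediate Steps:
B(G) = 1 (B(G) = 1*1 = 1)
L(N, n) = -21 - 7*n (L(N, n) = -28 + 7*(n*(-1) + 1) = -28 + 7*(-n + 1) = -28 + 7*(1 - n) = -28 + (7 - 7*n) = -21 - 7*n)
k(V) = 4 + 6*(4 + V)² (k(V) = 4 + (4 + V)²*6 = 4 + 6*(4 + V)²)
L(-5, -9)*(k(11) + 87) = (-21 - 7*(-9))*((4 + 6*(4 + 11)²) + 87) = (-21 + 63)*((4 + 6*15²) + 87) = 42*((4 + 6*225) + 87) = 42*((4 + 1350) + 87) = 42*(1354 + 87) = 42*1441 = 60522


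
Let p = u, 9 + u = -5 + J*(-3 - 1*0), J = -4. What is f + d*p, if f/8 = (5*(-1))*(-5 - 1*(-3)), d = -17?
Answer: 114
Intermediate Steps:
u = -2 (u = -9 + (-5 - 4*(-3 - 1*0)) = -9 + (-5 - 4*(-3 + 0)) = -9 + (-5 - 4*(-3)) = -9 + (-5 + 12) = -9 + 7 = -2)
p = -2
f = 80 (f = 8*((5*(-1))*(-5 - 1*(-3))) = 8*(-5*(-5 + 3)) = 8*(-5*(-2)) = 8*10 = 80)
f + d*p = 80 - 17*(-2) = 80 + 34 = 114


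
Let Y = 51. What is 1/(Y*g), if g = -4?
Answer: -1/204 ≈ -0.0049020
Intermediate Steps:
1/(Y*g) = 1/(51*(-4)) = 1/(-204) = -1/204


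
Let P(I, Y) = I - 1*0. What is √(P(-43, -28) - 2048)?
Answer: I*√2091 ≈ 45.727*I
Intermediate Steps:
P(I, Y) = I (P(I, Y) = I + 0 = I)
√(P(-43, -28) - 2048) = √(-43 - 2048) = √(-2091) = I*√2091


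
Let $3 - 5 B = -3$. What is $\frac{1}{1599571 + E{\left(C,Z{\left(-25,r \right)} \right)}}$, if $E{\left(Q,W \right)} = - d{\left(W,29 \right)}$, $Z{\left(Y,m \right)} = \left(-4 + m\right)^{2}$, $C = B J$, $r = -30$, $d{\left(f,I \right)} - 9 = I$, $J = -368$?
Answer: $\frac{1}{1599533} \approx 6.2518 \cdot 10^{-7}$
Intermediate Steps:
$B = \frac{6}{5}$ ($B = \frac{3}{5} - - \frac{3}{5} = \frac{3}{5} + \frac{3}{5} = \frac{6}{5} \approx 1.2$)
$d{\left(f,I \right)} = 9 + I$
$C = - \frac{2208}{5}$ ($C = \frac{6}{5} \left(-368\right) = - \frac{2208}{5} \approx -441.6$)
$E{\left(Q,W \right)} = -38$ ($E{\left(Q,W \right)} = - (9 + 29) = \left(-1\right) 38 = -38$)
$\frac{1}{1599571 + E{\left(C,Z{\left(-25,r \right)} \right)}} = \frac{1}{1599571 - 38} = \frac{1}{1599533}$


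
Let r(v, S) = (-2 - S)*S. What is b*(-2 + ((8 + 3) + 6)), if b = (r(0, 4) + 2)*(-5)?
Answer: 1650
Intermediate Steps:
r(v, S) = S*(-2 - S)
b = 110 (b = (-1*4*(2 + 4) + 2)*(-5) = (-1*4*6 + 2)*(-5) = (-24 + 2)*(-5) = -22*(-5) = 110)
b*(-2 + ((8 + 3) + 6)) = 110*(-2 + ((8 + 3) + 6)) = 110*(-2 + (11 + 6)) = 110*(-2 + 17) = 110*15 = 1650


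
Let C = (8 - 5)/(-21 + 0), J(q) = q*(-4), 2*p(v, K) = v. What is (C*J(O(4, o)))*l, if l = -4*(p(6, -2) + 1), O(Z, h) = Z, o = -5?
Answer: -256/7 ≈ -36.571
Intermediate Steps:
p(v, K) = v/2
J(q) = -4*q
C = -⅐ (C = 3/(-21) = 3*(-1/21) = -⅐ ≈ -0.14286)
l = -16 (l = -4*((½)*6 + 1) = -4*(3 + 1) = -4*4 = -16)
(C*J(O(4, o)))*l = -(-4)*4/7*(-16) = -⅐*(-16)*(-16) = (16/7)*(-16) = -256/7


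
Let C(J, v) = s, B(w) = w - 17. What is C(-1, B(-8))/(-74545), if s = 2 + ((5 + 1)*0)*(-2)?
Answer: -2/74545 ≈ -2.6829e-5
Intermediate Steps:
s = 2 (s = 2 + (6*0)*(-2) = 2 + 0*(-2) = 2 + 0 = 2)
B(w) = -17 + w
C(J, v) = 2
C(-1, B(-8))/(-74545) = 2/(-74545) = 2*(-1/74545) = -2/74545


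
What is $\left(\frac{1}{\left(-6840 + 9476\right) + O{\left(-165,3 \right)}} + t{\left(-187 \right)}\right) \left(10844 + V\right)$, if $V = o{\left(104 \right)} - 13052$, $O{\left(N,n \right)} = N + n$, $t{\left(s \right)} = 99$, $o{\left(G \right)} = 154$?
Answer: $- \frac{251540029}{1237} \approx -2.0335 \cdot 10^{5}$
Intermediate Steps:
$V = -12898$ ($V = 154 - 13052 = -12898$)
$\left(\frac{1}{\left(-6840 + 9476\right) + O{\left(-165,3 \right)}} + t{\left(-187 \right)}\right) \left(10844 + V\right) = \left(\frac{1}{\left(-6840 + 9476\right) + \left(-165 + 3\right)} + 99\right) \left(10844 - 12898\right) = \left(\frac{1}{2636 - 162} + 99\right) \left(-2054\right) = \left(\frac{1}{2474} + 99\right) \left(-2054\right) = \frac{244927}{2474} \left(-2054\right) = - \frac{251540029}{1237}$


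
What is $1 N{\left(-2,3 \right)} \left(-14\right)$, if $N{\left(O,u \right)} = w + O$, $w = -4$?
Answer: $84$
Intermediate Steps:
$N{\left(O,u \right)} = -4 + O$
$1 N{\left(-2,3 \right)} \left(-14\right) = 1 \left(-4 - 2\right) \left(-14\right) = 1 \left(-6\right) \left(-14\right) = \left(-6\right) \left(-14\right) = 84$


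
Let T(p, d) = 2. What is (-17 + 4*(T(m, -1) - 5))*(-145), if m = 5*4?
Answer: 4205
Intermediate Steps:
m = 20
(-17 + 4*(T(m, -1) - 5))*(-145) = (-17 + 4*(2 - 5))*(-145) = (-17 + 4*(-3))*(-145) = (-17 - 12)*(-145) = -29*(-145) = 4205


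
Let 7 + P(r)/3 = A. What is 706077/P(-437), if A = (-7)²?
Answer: 78453/14 ≈ 5603.8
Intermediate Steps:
A = 49
P(r) = 126 (P(r) = -21 + 3*49 = -21 + 147 = 126)
706077/P(-437) = 706077/126 = 706077*(1/126) = 78453/14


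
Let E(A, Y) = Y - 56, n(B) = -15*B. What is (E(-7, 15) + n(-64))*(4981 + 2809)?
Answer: 7159010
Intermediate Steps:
E(A, Y) = -56 + Y
(E(-7, 15) + n(-64))*(4981 + 2809) = ((-56 + 15) - 15*(-64))*(4981 + 2809) = (-41 + 960)*7790 = 919*7790 = 7159010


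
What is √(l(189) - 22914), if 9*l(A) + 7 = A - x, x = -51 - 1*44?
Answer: I*√205949/3 ≈ 151.27*I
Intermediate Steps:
x = -95 (x = -51 - 44 = -95)
l(A) = 88/9 + A/9 (l(A) = -7/9 + (A - 1*(-95))/9 = -7/9 + (A + 95)/9 = -7/9 + (95 + A)/9 = -7/9 + (95/9 + A/9) = 88/9 + A/9)
√(l(189) - 22914) = √((88/9 + (⅑)*189) - 22914) = √((88/9 + 21) - 22914) = √(277/9 - 22914) = √(-205949/9) = I*√205949/3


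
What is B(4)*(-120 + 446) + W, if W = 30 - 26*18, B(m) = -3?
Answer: -1416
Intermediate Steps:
W = -438 (W = 30 - 468 = -438)
B(4)*(-120 + 446) + W = -3*(-120 + 446) - 438 = -3*326 - 438 = -978 - 438 = -1416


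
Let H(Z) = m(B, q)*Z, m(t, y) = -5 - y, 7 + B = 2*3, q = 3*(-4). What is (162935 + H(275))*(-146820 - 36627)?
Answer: -30243072420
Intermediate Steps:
q = -12
B = -1 (B = -7 + 2*3 = -7 + 6 = -1)
H(Z) = 7*Z (H(Z) = (-5 - 1*(-12))*Z = (-5 + 12)*Z = 7*Z)
(162935 + H(275))*(-146820 - 36627) = (162935 + 7*275)*(-146820 - 36627) = (162935 + 1925)*(-183447) = 164860*(-183447) = -30243072420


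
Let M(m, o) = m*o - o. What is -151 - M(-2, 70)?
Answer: 59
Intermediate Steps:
M(m, o) = -o + m*o
-151 - M(-2, 70) = -151 - 70*(-1 - 2) = -151 - 70*(-3) = -151 - 1*(-210) = -151 + 210 = 59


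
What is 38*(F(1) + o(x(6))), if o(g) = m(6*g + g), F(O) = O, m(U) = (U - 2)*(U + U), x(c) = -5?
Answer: 98458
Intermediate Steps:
m(U) = 2*U*(-2 + U) (m(U) = (-2 + U)*(2*U) = 2*U*(-2 + U))
o(g) = 14*g*(-2 + 7*g) (o(g) = 2*(6*g + g)*(-2 + (6*g + g)) = 2*(7*g)*(-2 + 7*g) = 14*g*(-2 + 7*g))
38*(F(1) + o(x(6))) = 38*(1 + 14*(-5)*(-2 + 7*(-5))) = 38*(1 + 14*(-5)*(-2 - 35)) = 38*(1 + 14*(-5)*(-37)) = 38*(1 + 2590) = 38*2591 = 98458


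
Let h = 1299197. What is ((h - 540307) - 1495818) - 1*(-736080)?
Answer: -848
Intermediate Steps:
((h - 540307) - 1495818) - 1*(-736080) = ((1299197 - 540307) - 1495818) - 1*(-736080) = (758890 - 1495818) + 736080 = -736928 + 736080 = -848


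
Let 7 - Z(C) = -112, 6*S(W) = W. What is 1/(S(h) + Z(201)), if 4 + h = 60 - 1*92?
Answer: 1/113 ≈ 0.0088496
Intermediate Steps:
h = -36 (h = -4 + (60 - 1*92) = -4 + (60 - 92) = -4 - 32 = -36)
S(W) = W/6
Z(C) = 119 (Z(C) = 7 - 1*(-112) = 7 + 112 = 119)
1/(S(h) + Z(201)) = 1/((⅙)*(-36) + 119) = 1/(-6 + 119) = 1/113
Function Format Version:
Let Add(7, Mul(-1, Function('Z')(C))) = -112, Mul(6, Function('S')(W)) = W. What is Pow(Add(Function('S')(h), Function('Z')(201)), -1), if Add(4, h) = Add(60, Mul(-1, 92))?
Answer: Rational(1, 113) ≈ 0.0088496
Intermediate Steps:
h = -36 (h = Add(-4, Add(60, Mul(-1, 92))) = Add(-4, Add(60, -92)) = Add(-4, -32) = -36)
Function('S')(W) = Mul(Rational(1, 6), W)
Function('Z')(C) = 119 (Function('Z')(C) = Add(7, Mul(-1, -112)) = Add(7, 112) = 119)
Pow(Add(Function('S')(h), Function('Z')(201)), -1) = Pow(Add(Mul(Rational(1, 6), -36), 119), -1) = Pow(Add(-6, 119), -1) = Pow(113, -1) = Rational(1, 113)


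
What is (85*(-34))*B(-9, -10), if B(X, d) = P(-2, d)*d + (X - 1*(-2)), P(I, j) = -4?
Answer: -95370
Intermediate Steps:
B(X, d) = 2 + X - 4*d (B(X, d) = -4*d + (X - 1*(-2)) = -4*d + (X + 2) = -4*d + (2 + X) = 2 + X - 4*d)
(85*(-34))*B(-9, -10) = (85*(-34))*(2 - 9 - 4*(-10)) = -2890*(2 - 9 + 40) = -2890*33 = -95370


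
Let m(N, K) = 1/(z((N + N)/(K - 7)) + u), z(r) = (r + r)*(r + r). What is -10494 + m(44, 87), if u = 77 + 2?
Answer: -21995399/2096 ≈ -10494.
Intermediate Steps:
z(r) = 4*r² (z(r) = (2*r)*(2*r) = 4*r²)
u = 79
m(N, K) = 1/(79 + 16*N²/(-7 + K)²) (m(N, K) = 1/(4*((N + N)/(K - 7))² + 79) = 1/(4*((2*N)/(-7 + K))² + 79) = 1/(4*(2*N/(-7 + K))² + 79) = 1/(4*(4*N²/(-7 + K)²) + 79) = 1/(16*N²/(-7 + K)² + 79) = 1/(79 + 16*N²/(-7 + K)²))
-10494 + m(44, 87) = -10494 + (-7 + 87)²/(16*44² + 79*(-7 + 87)²) = -10494 + 80²/(16*1936 + 79*80²) = -10494 + 6400/(30976 + 79*6400) = -10494 + 6400/(30976 + 505600) = -10494 + 6400/536576 = -10494 + 6400*(1/536576) = -10494 + 25/2096 = -21995399/2096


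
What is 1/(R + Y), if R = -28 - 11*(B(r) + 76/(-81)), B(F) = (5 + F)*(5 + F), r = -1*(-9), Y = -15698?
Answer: -81/1447606 ≈ -5.5954e-5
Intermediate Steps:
r = 9
B(F) = (5 + F)**2
R = -176068/81 (R = -28 - 11*((5 + 9)**2 + 76/(-81)) = -28 - 11*(14**2 + 76*(-1/81)) = -28 - 11*(196 - 76/81) = -28 - 11*15800/81 = -28 - 1*173800/81 = -28 - 173800/81 = -176068/81 ≈ -2173.7)
1/(R + Y) = 1/(-176068/81 - 15698) = 1/(-1447606/81) = -81/1447606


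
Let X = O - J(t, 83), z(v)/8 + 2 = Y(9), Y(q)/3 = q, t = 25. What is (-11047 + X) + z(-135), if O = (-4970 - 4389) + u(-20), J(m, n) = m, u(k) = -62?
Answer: -20293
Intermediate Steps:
O = -9421 (O = (-4970 - 4389) - 62 = -9359 - 62 = -9421)
Y(q) = 3*q
z(v) = 200 (z(v) = -16 + 8*(3*9) = -16 + 8*27 = -16 + 216 = 200)
X = -9446 (X = -9421 - 1*25 = -9421 - 25 = -9446)
(-11047 + X) + z(-135) = (-11047 - 9446) + 200 = -20493 + 200 = -20293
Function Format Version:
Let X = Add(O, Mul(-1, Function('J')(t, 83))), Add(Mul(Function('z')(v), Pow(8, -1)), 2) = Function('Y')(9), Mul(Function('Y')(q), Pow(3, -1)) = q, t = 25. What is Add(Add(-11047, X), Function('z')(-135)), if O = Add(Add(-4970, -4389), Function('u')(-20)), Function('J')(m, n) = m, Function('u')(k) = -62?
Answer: -20293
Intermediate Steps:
O = -9421 (O = Add(Add(-4970, -4389), -62) = Add(-9359, -62) = -9421)
Function('Y')(q) = Mul(3, q)
Function('z')(v) = 200 (Function('z')(v) = Add(-16, Mul(8, Mul(3, 9))) = Add(-16, Mul(8, 27)) = Add(-16, 216) = 200)
X = -9446 (X = Add(-9421, Mul(-1, 25)) = Add(-9421, -25) = -9446)
Add(Add(-11047, X), Function('z')(-135)) = Add(Add(-11047, -9446), 200) = Add(-20493, 200) = -20293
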